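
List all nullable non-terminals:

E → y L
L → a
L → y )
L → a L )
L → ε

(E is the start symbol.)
{ 'L' }

ε-productions: L → ε
So L is immediately nullable.
No further non-terminal can be added: every production for the remaining non-terminals contains a terminal or a non-nullable non-terminal.
Nullable = { 'L' }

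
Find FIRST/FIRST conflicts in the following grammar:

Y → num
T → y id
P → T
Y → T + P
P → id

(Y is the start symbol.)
FIRST sets of the non-terminals at (or reachable through a nullable prefix from) the front of some alternative:
  FIRST(T) = { 'y' }

Productions for Y:
  Y → num: FIRST = { 'num' }
  Y → T + P: FIRST = { 'y' }
Productions for P:
  P → T: FIRST = { 'y' }
  P → id: FIRST = { 'id' }
T has only one production, so no FIRST/FIRST conflict is possible there.

All alternatives of each non-terminal have pairwise disjoint FIRST sets.

Answer: No FIRST/FIRST conflicts.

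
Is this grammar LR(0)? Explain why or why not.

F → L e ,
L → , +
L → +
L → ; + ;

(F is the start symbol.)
Augment with F' → F and build the canonical LR(0) collection (I0 = CLOSURE({[F' → . F]}), then GOTO on every symbol after a dot until no new states appear). It has 11 states:
  I0: { [F → . L e ,], [F' → . F], [L → . +], [L → . , +], [L → . ; + ;] }  — shift
  I1: { [L → + .] }  — reduce
  I2: { [L → , . +] }  — shift
  I3: { [L → ; . + ;] }  — shift
  I4: { [F' → F .] }  — accept
  I5: { [F → L . e ,] }  — shift
  I6: { [F → L e . ,] }  — shift
  I7: { [F → L e , .] }  — reduce
  I8: { [L → ; + . ;] }  — shift
  I9: { [L → ; + ; .] }  — reduce
  I10: { [L → , + .] }  — reduce

Every state is either a pure shift/goto state or contains exactly one complete item and nothing to shift — no conflicts. The grammar is LR(0).

Answer: Yes, the grammar is LR(0)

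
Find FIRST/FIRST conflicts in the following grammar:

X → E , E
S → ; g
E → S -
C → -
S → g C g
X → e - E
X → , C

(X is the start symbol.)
FIRST sets of the non-terminals at (or reachable through a nullable prefix from) the front of some alternative:
  FIRST(E) = { ';', 'g' }

Productions for X:
  X → E , E: FIRST = { ';', 'g' }
  X → e - E: FIRST = { 'e' }
  X → , C: FIRST = { ',' }
Productions for S:
  S → ; g: FIRST = { ';' }
  S → g C g: FIRST = { 'g' }
E, C have only one production, so no FIRST/FIRST conflict is possible there.

All alternatives of each non-terminal have pairwise disjoint FIRST sets.

Answer: No FIRST/FIRST conflicts.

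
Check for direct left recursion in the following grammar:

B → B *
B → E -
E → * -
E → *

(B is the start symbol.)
Direct left recursion occurs when N → N α for some non-terminal N (the right-hand side begins with the left-hand side itself).

B → B *: LEFT RECURSIVE (starts with B)
B → E -: starts with E
E → * -: starts with '*'
E → *: starts with '*'

The grammar has direct left recursion on: B.

Answer: Yes, B is left-recursive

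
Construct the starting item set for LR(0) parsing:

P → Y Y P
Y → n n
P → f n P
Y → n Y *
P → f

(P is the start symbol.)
{ [P → . Y Y P], [P → . f n P], [P → . f], [P' → . P], [Y → . n Y *], [Y → . n n] }

First, augment the grammar with P' → P
I₀ = CLOSURE({ [P' → . P] }):
  [P' → . P] has the dot before P: add [P → . Y Y P], [P → . f n P], [P → . f]
  [P → . Y Y P] has the dot before Y: add [Y → . n n], [Y → . n Y *]
No further items can be added.

I₀ = { [P → . Y Y P], [P → . f n P], [P → . f], [P' → . P], [Y → . n Y *], [Y → . n n] }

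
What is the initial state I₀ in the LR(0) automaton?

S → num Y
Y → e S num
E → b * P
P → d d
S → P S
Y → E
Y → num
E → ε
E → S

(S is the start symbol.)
{ [P → . d d], [S → . P S], [S → . num Y], [S' → . S] }

First, augment the grammar with S' → S
I₀ = CLOSURE({ [S' → . S] }):
  [S' → . S] has the dot before S: add [S → . num Y], [S → . P S]
  [S → . P S] has the dot before P: add [P → . d d]
No further items can be added.

I₀ = { [P → . d d], [S → . P S], [S → . num Y], [S' → . S] }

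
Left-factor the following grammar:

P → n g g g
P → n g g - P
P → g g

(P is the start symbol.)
Left-factoring transforms A → αβ₁ | αβ₂ into A → αA' and A' → β₁ | β₂
(α is the longest common prefix among the alternatives). Repeat until
no nonterminal has two alternatives with a common prefix.

Round 1: P has alternatives sharing prefix 'n g g'. Introduce P': P → n g g P'
  Add: P' → g
  Add: P' → - P

No remaining common prefixes — done.

Resulting grammar:
P → n g g P'
P' → g
P' → - P
P → g g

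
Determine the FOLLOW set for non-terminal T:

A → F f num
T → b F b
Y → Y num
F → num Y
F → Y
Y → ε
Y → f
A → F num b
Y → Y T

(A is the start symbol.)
To compute FOLLOW(T), find every occurrence of T on a right-hand side N → α T β: add FIRST(β) \ {ε}, and if β is empty or nullable also add FOLLOW(N). Iterate to a fixed point.

In Y → Y T: T is at the end, add FOLLOW(Y)

The FOLLOW sets referred to above (computed the same way, to a fixed point):
  FOLLOW(Y) = { 'b', 'f', 'num' }

Taking the union: FOLLOW(T) = { 'b', 'f', 'num' }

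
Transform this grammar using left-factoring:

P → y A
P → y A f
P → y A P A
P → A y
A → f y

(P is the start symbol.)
P → y A P'
P' → ε
P' → f
P' → P A
P → A y
A → f y

Left-factoring transforms A → αβ₁ | αβ₂ into A → αA' and A' → β₁ | β₂
(α is the longest common prefix among the alternatives). Repeat until
no nonterminal has two alternatives with a common prefix.

Round 1: P has alternatives sharing prefix 'y A'. Introduce P': P → y A P'
  Add: P' → ε
  Add: P' → f
  Add: P' → P A

No remaining common prefixes — done.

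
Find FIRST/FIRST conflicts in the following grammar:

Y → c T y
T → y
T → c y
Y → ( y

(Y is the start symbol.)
Productions for Y:
  Y → c T y: FIRST = { 'c' }
  Y → ( y: FIRST = { '(' }
Productions for T:
  T → y: FIRST = { 'y' }
  T → c y: FIRST = { 'c' }

All alternatives of each non-terminal have pairwise disjoint FIRST sets.

Answer: No FIRST/FIRST conflicts.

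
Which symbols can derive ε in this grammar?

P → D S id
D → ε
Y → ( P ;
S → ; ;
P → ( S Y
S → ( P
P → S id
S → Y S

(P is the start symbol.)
{ 'D' }

ε-productions: D → ε
So D is immediately nullable.
No further non-terminal can be added: every production for the remaining non-terminals contains a terminal or a non-nullable non-terminal.
Nullable = { 'D' }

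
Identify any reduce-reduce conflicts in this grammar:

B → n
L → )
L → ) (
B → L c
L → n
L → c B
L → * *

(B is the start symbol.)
Yes — I6: [B → n .] vs [L → n .]

Augment with B' → B and build the canonical LR(0) collection (I0 = CLOSURE({[B' → . B]}), then GOTO on every symbol after a dot until no new states appear). It has 11 states:
  I0: { [B → . L c], [B → . n], [B' → . B], [L → . ) (], [L → . )], [L → . * *], [L → . c B], [L → . n] }  — shift
  I1: { [L → ) . (], [L → ) .] }  — shift, reduce
  I2: { [L → * . *] }  — shift
  I3: { [B' → B .] }  — accept
  I4: { [B → L . c] }  — shift
  I5: { [B → . L c], [B → . n], [L → . ) (], [L → . )], [L → . * *], [L → . c B], [L → . n], [L → c . B] }  — shift
  I6: { [B → n .], [L → n .] }  — 2 reduces
  I7: { [L → c B .] }  — reduce
  I8: { [B → L c .] }  — reduce
  I9: { [L → * * .] }  — reduce
  I10: { [L → ) ( .] }  — reduce

I6 contains complete items [B → n .], [L → n .] — reduce-reduce conflict.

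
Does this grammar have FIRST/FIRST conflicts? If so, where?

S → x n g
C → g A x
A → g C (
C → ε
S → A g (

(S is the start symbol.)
No FIRST/FIRST conflicts.

A FIRST/FIRST conflict occurs when two productions N → α and N → β for the same non-terminal have FIRST(α) ∩ FIRST(β) ≠ ∅ (with ε ∈ FIRST of a nullable right-hand side, so two nullable alternatives also conflict).

FIRST sets of the non-terminals at (or reachable through a nullable prefix from) the front of some alternative:
  FIRST(A) = { 'g' }

Productions for S:
  S → x n g: FIRST = { 'x' }
  S → A g (: FIRST = { 'g' }
Productions for C:
  C → g A x: FIRST = { 'g' }
  C → ε: FIRST = { ε }
A has only one production, so no FIRST/FIRST conflict is possible there.

All alternatives of each non-terminal have pairwise disjoint FIRST sets.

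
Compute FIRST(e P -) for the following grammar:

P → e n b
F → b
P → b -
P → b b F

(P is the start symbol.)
{ 'e' }

To compute FIRST(e P -), process the symbols left to right:
Symbol e is a terminal. Add 'e' and stop.
FIRST(e P -) = { 'e' }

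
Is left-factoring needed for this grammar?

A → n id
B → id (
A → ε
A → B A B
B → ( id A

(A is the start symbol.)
Left-factoring is needed when two productions for the same non-terminal
share a common prefix on the right-hand side.

Productions for A:
  A → n id
  A → ε
  A → B A B
Productions for B:
  B → id (
  B → ( id A

No common prefixes found.

Answer: No, left-factoring is not needed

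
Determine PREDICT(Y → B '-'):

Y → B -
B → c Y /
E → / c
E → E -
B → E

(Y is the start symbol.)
PREDICT(Y → B '-') = (FIRST(RHS) \ {ε}) ∪ (FOLLOW(Y) if ε ∈ FIRST(RHS), i.e. RHS ⇒* ε)
FIRST(B) = { '/', 'c' }
FIRST(B '-') = { '/', 'c' }
ε ∉ FIRST(B '-'), so FOLLOW(Y) is not added.
PREDICT(Y → B '-') = { '/', 'c' }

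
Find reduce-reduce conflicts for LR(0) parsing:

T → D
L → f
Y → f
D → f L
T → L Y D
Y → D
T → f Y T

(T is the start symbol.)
Yes — I8: [L → f .] vs [Y → f .]

Augment with T' → T and build the canonical LR(0) collection (I0 = CLOSURE({[T' → . T]}), then GOTO on every symbol after a dot until no new states appear). It has 15 states:
  I0: { [D → . f L], [L → . f], [T → . D], [T → . L Y D], [T → . f Y T], [T' → . T] }  — shift
  I1: { [T → D .] }  — reduce
  I2: { [D → . f L], [T → L . Y D], [Y → . D], [Y → . f] }  — shift
  I3: { [T' → T .] }  — accept
  I4: { [D → . f L], [D → f . L], [L → . f], [L → f .], [T → f . Y T], [Y → . D], [Y → . f] }  — shift, reduce
  I5: { [Y → D .] }  — reduce
  I6: { [D → f L .] }  — reduce
  I7: { [D → . f L], [L → . f], [T → . D], [T → . L Y D], [T → . f Y T], [T → f Y . T] }  — shift
  I8: { [D → f . L], [L → . f], [L → f .], [Y → f .] }  — shift, 2 reduces
  I9: { [L → f .] }  — reduce
  I10: { [T → f Y T .] }  — reduce
  I11: { [D → . f L], [T → L Y . D] }  — shift
  I12: { [D → f . L], [L → . f], [Y → f .] }  — shift, reduce
  I13: { [T → L Y D .] }  — reduce
  I14: { [D → f . L], [L → . f] }  — shift

I8 contains complete items [L → f .], [Y → f .] — reduce-reduce conflict.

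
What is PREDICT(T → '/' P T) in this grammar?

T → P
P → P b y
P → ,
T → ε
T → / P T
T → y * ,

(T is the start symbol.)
PREDICT(T → '/' P T) = (FIRST(RHS) \ {ε}) ∪ (FOLLOW(T) if ε ∈ FIRST(RHS), i.e. RHS ⇒* ε)
FIRST('/' P T) = { '/' }
ε ∉ FIRST('/' P T), so FOLLOW(T) is not added.
PREDICT(T → '/' P T) = { '/' }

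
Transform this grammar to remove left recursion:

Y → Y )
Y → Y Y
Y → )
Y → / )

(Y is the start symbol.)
Y → ) Y'
Y → / ) Y'
Y' → ) Y'
Y' → Y Y'
Y' → ε

Y is directly left-recursive. The standard transformation for
  A → A α₁ | ... | A α_m | β₁ | ... | β_n
is
  A  → β₁ A' | ... | β_n A'
  A' → α₁ A' | ... | α_m A' | ε

Y → ) becomes Y → ) Y'
Y → / ) becomes Y → / ) Y'
Y → Y ) becomes Y' → ) Y'
Y → Y Y becomes Y' → Y Y'
Add Y' → ε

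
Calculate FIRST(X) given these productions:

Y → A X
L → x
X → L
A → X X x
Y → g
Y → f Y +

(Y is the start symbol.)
{ 'x' }

FIRST sets of the other non-terminals involved (by the same procedure, iterated to a fixed point):
  FIRST(L) = { 'x' }

From X → L:
  - L is a non-terminal: add FIRST(L) \ {ε} = { 'x' }
    L is not nullable, so stop

Collecting: FIRST(X) = { 'x' }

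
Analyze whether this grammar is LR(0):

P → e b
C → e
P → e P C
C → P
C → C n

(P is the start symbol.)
Augment with P' → P and build the canonical LR(0) collection (I0 = CLOSURE({[P' → . P]}), then GOTO on every symbol after a dot until no new states appear). It has 9 states:
  I0: { [P → . e P C], [P → . e b], [P' → . P] }  — shift
  I1: { [P' → P .] }  — accept
  I2: { [P → . e P C], [P → . e b], [P → e . P C], [P → e . b] }  — shift
  I3: { [C → . C n], [C → . P], [C → . e], [P → . e P C], [P → . e b], [P → e P . C] }  — shift
  I4: { [P → e b .] }  — reduce
  I5: { [C → C . n], [P → e P C .] }  — shift, reduce
  I6: { [C → P .] }  — reduce
  I7: { [C → e .], [P → . e P C], [P → . e b], [P → e . P C], [P → e . b] }  — shift, reduce
  I8: { [C → C n .] }  — reduce

Conflict in state I5:
  Shift-reduce conflict between [P → e P C .] and [C → C . n]
So the grammar is NOT LR(0).

Answer: No. Shift-reduce conflict between [P → e P C .] and [C → C . n]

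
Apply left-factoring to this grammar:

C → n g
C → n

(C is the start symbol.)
Left-factoring transforms A → αβ₁ | αβ₂ into A → αA' and A' → β₁ | β₂
(α is the longest common prefix among the alternatives). Repeat until
no nonterminal has two alternatives with a common prefix.

Round 1: C has alternatives sharing prefix 'n'. Introduce C': C → n C'
  Add: C' → g
  Add: C' → ε

No remaining common prefixes — done.

Resulting grammar:
C → n C'
C' → g
C' → ε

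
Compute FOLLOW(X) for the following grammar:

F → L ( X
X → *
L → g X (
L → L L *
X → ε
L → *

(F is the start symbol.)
{ $, '(' }

To compute FOLLOW(X), find every occurrence of X on a right-hand side N → α X β: add FIRST(β) \ {ε}, and if β is empty or nullable also add FOLLOW(N). Iterate to a fixed point.

In F → L ( X: X is at the end, add FOLLOW(F)
In L → g X (: X is followed by '(', add FIRST('(') \ {ε} = { '(' }

The FOLLOW sets referred to above (computed the same way, to a fixed point):
  FOLLOW(F) = { $ }

Taking the union: FOLLOW(X) = { $, '(' }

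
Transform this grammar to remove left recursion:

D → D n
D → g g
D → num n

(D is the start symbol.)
D → g g D'
D → num n D'
D' → n D'
D' → ε

D is directly left-recursive. The standard transformation for
  A → A α₁ | ... | A α_m | β₁ | ... | β_n
is
  A  → β₁ A' | ... | β_n A'
  A' → α₁ A' | ... | α_m A' | ε

D → g g becomes D → g g D'
D → num n becomes D → num n D'
D → D n becomes D' → n D'
Add D' → ε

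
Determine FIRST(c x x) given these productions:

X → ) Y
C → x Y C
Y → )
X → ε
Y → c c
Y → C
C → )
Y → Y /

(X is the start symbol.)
{ 'c' }

To compute FIRST(c x x), process the symbols left to right:
Symbol c is a terminal. Add 'c' and stop.
FIRST(c x x) = { 'c' }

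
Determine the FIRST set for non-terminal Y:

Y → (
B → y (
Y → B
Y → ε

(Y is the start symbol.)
To compute FIRST(Y), examine every production with Y on the left-hand side, reading each right-hand side left to right until a non-nullable symbol is reached.

FIRST sets of the other non-terminals involved (by the same procedure, iterated to a fixed point):
  FIRST(B) = { 'y' }

From Y → (:
  - '(' is a terminal: add '(' and stop
From Y → B:
  - B is a non-terminal: add FIRST(B) \ {ε} = { 'y' }
    B is not nullable, so stop
From Y → ε:
  - ε-production, so ε ∈ FIRST(Y)

Collecting: FIRST(Y) = { '(', 'y', ε }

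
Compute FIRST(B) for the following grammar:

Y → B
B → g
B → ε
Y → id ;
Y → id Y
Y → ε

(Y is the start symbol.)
To compute FIRST(B), examine every production with B on the left-hand side, reading each right-hand side left to right until a non-nullable symbol is reached.

From B → g:
  - g is a terminal: add 'g' and stop
From B → ε:
  - ε-production, so ε ∈ FIRST(B)

Collecting: FIRST(B) = { 'g', ε }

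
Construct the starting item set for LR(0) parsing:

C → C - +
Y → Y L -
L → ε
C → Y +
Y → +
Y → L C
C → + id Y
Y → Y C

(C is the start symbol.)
{ [C → . + id Y], [C → . C - +], [C → . Y +], [C' → . C], [L → .], [Y → . +], [Y → . L C], [Y → . Y C], [Y → . Y L -] }

First, augment the grammar with C' → C
I₀ = CLOSURE({ [C' → . C] }):
  [C' → . C] has the dot before C: add [C → . C - +], [C → . Y +], [C → . + id Y]
  [C → . Y +] has the dot before Y: add [Y → . Y L -], [Y → . +], [Y → . L C], [Y → . Y C]
  [Y → . L C] has the dot before L: add [L → .]
No further items can be added.

I₀ = { [C → . + id Y], [C → . C - +], [C → . Y +], [C' → . C], [L → .], [Y → . +], [Y → . L C], [Y → . Y C], [Y → . Y L -] }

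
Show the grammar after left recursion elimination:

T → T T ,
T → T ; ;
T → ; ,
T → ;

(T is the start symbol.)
T is directly left-recursive. The standard transformation for
  A → A α₁ | ... | A α_m | β₁ | ... | β_n
is
  A  → β₁ A' | ... | β_n A'
  A' → α₁ A' | ... | α_m A' | ε

T → ; , becomes T → ; , T'
T → ; becomes T → ; T'
T → T T , becomes T' → T , T'
T → T ; ; becomes T' → ; ; T'
Add T' → ε

Resulting grammar:
T → ; , T'
T → ; T'
T' → T , T'
T' → ; ; T'
T' → ε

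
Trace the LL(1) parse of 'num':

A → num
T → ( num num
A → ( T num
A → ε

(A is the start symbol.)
LL(1) parsing maintains a stack (initially the start symbol over $) and the input. At each step: if the stack top is a terminal, match it against the current input token; if it is a non-terminal N, replace it with the RHS of M[N, lookahead] (the unique production whose predict set contains the lookahead).

Stack is shown with the top on the left.

Stack  Input  Action
--------------------
A $    num $  output A → num
num $  num $  match 'num'
$      $      accept

The string is accepted.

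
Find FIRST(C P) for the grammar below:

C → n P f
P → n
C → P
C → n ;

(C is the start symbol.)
FIRST sets of the non-terminals involved (from the grammar, by fixed-point iteration):
  FIRST(C) = { 'n' }

To compute FIRST(C P), process the symbols left to right:
Symbol C is a non-terminal. Add FIRST(C) \ {ε} = { 'n' }
C is not nullable (ε ∉ FIRST(C)), so stop here.
FIRST(C P) = { 'n' }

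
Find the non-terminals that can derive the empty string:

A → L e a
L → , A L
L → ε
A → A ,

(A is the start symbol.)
A non-terminal is nullable if it can derive ε (the empty string): either it has an ε-production, or it has a production whose right-hand side consists entirely of nullable non-terminals.

ε-productions: L → ε
So L is immediately nullable.
No further non-terminal can be added: every production for the remaining non-terminals contains a terminal or a non-nullable non-terminal.
Nullable = { 'L' }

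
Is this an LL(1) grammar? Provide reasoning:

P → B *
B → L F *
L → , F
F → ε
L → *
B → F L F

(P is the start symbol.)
No. Predict set conflict for B: { '*', ',' }

A grammar is LL(1) if for each non-terminal N with multiple productions, the predict sets of those productions are pairwise disjoint, where PREDICT(N → α) = (FIRST(α) \ {ε}) ∪ (FOLLOW(N) if α ⇒* ε).

Relevant sets:
  FIRST(L) = { '*', ',' }
  FIRST(F) = { ε }

For B:
  PREDICT(B → L F '*') = { '*', ',' }
  PREDICT(B → F L F) = { '*', ',' }
For L:
  PREDICT(L → ',' F) = { ',' }
  PREDICT(L → '*') = { '*' }
P, F have a single production, so nothing to check there.

Conflict found: Predict set conflict for B: { '*', ',' }
The grammar is NOT LL(1).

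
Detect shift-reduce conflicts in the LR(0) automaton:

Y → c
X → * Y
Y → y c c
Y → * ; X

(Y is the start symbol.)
A shift-reduce conflict occurs when an LR(0) state has both:
  - a complete (reduce) item [A → α .] (dot at the end), and
  - a shift item [B → β . c γ] (dot before a terminal).

Augment with Y' → Y and build the canonical LR(0) collection (I0 = CLOSURE({[Y' → . Y]}), then GOTO on every symbol after a dot until no new states appear). It has 11 states:
  I0: { [Y → . * ; X], [Y → . c], [Y → . y c c], [Y' → . Y] }  — shift
  I1: { [Y → * . ; X] }  — shift
  I2: { [Y' → Y .] }  — accept
  I3: { [Y → c .] }  — reduce
  I4: { [Y → y . c c] }  — shift
  I5: { [Y → y c . c] }  — shift
  I6: { [Y → y c c .] }  — reduce
  I7: { [X → . * Y], [Y → * ; . X] }  — shift
  I8: { [X → * . Y], [Y → . * ; X], [Y → . c], [Y → . y c c] }  — shift
  I9: { [Y → * ; X .] }  — reduce
  I10: { [X → * Y .] }  — reduce

No state contains both a complete item and a shift item.

Answer: No shift-reduce conflicts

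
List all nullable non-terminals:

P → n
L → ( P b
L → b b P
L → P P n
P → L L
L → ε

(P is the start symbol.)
ε-productions: L → ε
So L is immediately nullable.
P → L L: every symbol on the right is nullable, so P is nullable too.
Every non-terminal is now nullable.
Nullable = { 'L', 'P' }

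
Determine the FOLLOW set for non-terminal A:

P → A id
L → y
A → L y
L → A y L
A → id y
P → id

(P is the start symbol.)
{ 'id', 'y' }

To compute FOLLOW(A), find every occurrence of A on a right-hand side N → α A β: add FIRST(β) \ {ε}, and if β is empty or nullable also add FOLLOW(N). Iterate to a fixed point.

In P → A id: A is followed by id, add FIRST(id) \ {ε} = { 'id' }
In L → A y L: A is followed by y L, add FIRST(y L) \ {ε} = { 'y' }

Taking the union: FOLLOW(A) = { 'id', 'y' }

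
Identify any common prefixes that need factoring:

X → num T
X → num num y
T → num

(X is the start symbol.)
Left-factoring is needed when two productions for the same non-terminal
share a common prefix on the right-hand side.

Productions for X:
  X → num T
  X → num num y

Found common prefix 'num' in productions for X

Answer: Yes, X has productions with common prefix 'num'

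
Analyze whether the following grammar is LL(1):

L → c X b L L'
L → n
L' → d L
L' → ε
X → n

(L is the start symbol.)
Relevant sets:
  FOLLOW(L') = { $, 'd' }

For L:
  PREDICT(L → c X b L L') = { 'c' }
  PREDICT(L → n) = { 'n' }
For L':
  PREDICT(L' → d L) = { 'd' }
  PREDICT(L' → ε) = { $, 'd' }
X has a single production, so nothing to check there.

Conflict found: Predict set conflict for L': { 'd' }
The grammar is NOT LL(1).

Answer: No. Predict set conflict for L': { 'd' }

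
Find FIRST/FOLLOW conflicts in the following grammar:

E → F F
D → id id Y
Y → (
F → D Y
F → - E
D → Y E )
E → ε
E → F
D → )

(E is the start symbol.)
Yes. E → F F with FOLLOW(E) on { '(', ')', '-', 'id' }; E → F with FOLLOW(E) on { '(', ')', '-', 'id' }

Nullable non-terminals: E.
FIRST sets used below: FIRST(F) = { '(', ')', '-', 'id' }

E: nullable alternative(s) E → ε; FOLLOW(E) = { $, '(', ')', '-', 'id' }
  E → F F: FIRST \ {ε} = { '(', ')', '-', 'id' } — overlaps FOLLOW(E) on { '(', ')', '-', 'id' }: CONFLICT
  E → ε: FIRST \ {ε} = { } — this is the only nullable alternative, skip
  E → F: FIRST \ {ε} = { '(', ')', '-', 'id' } — overlaps FOLLOW(E) on { '(', ')', '-', 'id' }: CONFLICT

D, F, Y have no nullable alternative, so no FIRST/FOLLOW check is needed there.

So the grammar has 2 FIRST/FOLLOW conflicts (marked CONFLICT above).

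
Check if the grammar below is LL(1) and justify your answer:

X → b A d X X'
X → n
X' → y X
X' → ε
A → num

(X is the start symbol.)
No. Predict set conflict for X': { 'y' }

Relevant sets:
  FOLLOW(X') = { $, 'y' }

For X:
  PREDICT(X → b A d X X') = { 'b' }
  PREDICT(X → n) = { 'n' }
For X':
  PREDICT(X' → y X) = { 'y' }
  PREDICT(X' → ε) = { $, 'y' }
A has a single production, so nothing to check there.

Conflict found: Predict set conflict for X': { 'y' }
The grammar is NOT LL(1).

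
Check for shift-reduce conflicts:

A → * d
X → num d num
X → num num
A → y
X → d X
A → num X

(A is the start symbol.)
Augment with A' → A and build the canonical LR(0) collection (I0 = CLOSURE({[A' → . A]}), then GOTO on every symbol after a dot until no new states appear). It has 13 states:
  I0: { [A → . * d], [A → . num X], [A → . y], [A' → . A] }  — shift
  I1: { [A → * . d] }  — shift
  I2: { [A' → A .] }  — accept
  I3: { [A → num . X], [X → . d X], [X → . num d num], [X → . num num] }  — shift
  I4: { [A → y .] }  — reduce
  I5: { [A → num X .] }  — reduce
  I6: { [X → . d X], [X → . num d num], [X → . num num], [X → d . X] }  — shift
  I7: { [X → num . d num], [X → num . num] }  — shift
  I8: { [X → num d . num] }  — shift
  I9: { [X → num num .] }  — reduce
  I10: { [X → num d num .] }  — reduce
  I11: { [X → d X .] }  — reduce
  I12: { [A → * d .] }  — reduce

No state contains both a complete item and a shift item.

Answer: No shift-reduce conflicts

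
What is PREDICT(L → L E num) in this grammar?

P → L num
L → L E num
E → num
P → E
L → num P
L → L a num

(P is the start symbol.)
{ 'num' }

PREDICT(L → L E num) = (FIRST(RHS) \ {ε}) ∪ (FOLLOW(L) if ε ∈ FIRST(RHS), i.e. RHS ⇒* ε)
FIRST(L) = { 'num' }
FIRST(L E num) = { 'num' }
ε ∉ FIRST(L E num), so FOLLOW(L) is not added.
PREDICT(L → L E num) = { 'num' }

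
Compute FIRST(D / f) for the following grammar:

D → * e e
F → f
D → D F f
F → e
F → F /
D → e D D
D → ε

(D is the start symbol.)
FIRST sets of the non-terminals involved (from the grammar, by fixed-point iteration):
  FIRST(D) = { '*', 'e', 'f', ε }

To compute FIRST(D / f), process the symbols left to right:
Symbol D is a non-terminal. Add FIRST(D) \ {ε} = { '*', 'e', 'f' }
D is nullable (ε ∈ FIRST(D)), continue to the next symbol.
Symbol / is a terminal. Add '/' and stop.
FIRST(D / f) = { '*', '/', 'e', 'f' }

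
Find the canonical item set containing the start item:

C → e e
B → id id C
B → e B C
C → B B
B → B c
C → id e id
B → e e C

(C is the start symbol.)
First, augment the grammar with C' → C
I₀ = CLOSURE({ [C' → . C] }):
  [C' → . C] has the dot before C: add [C → . e e], [C → . B B], [C → . id e id]
  [C → . B B] has the dot before B: add [B → . id id C], [B → . e B C], [B → . B c], [B → . e e C]
No further items can be added.

I₀ = { [B → . B c], [B → . e B C], [B → . e e C], [B → . id id C], [C → . B B], [C → . e e], [C → . id e id], [C' → . C] }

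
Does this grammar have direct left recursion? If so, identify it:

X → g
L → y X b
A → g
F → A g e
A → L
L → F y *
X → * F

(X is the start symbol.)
No direct left recursion

X → g: starts with g
L → y X b: starts with y
A → g: starts with g
F → A g e: starts with A
A → L: starts with L
L → F y *: starts with F
X → * F: starts with '*'

No direct left recursion found.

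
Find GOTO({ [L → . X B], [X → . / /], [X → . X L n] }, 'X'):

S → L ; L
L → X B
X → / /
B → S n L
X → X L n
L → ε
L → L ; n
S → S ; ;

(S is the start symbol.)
GOTO(I, 'X') = CLOSURE({ [A → αX.β] : [A → α.Xβ] ∈ I, X = 'X' })

Items with dot before 'X', with the dot advanced:
  [L → . X B] → [L → X . B]
  [X → . X L n] → [X → X . L n]
Closure of the advanced items:
  [L → X . B] has the dot before B: add [B → . S n L]
  [X → X . L n] has the dot before L: add [L → . X B], [L → .], [L → . L ; n]
  [B → . S n L] has the dot before S: add [S → . L ; L], [S → . S ; ;]
  [L → . X B] has the dot before X: add [X → . / /], [X → . X L n]

GOTO = { [B → . S n L], [L → . L ; n], [L → . X B], [L → .], [L → X . B], [S → . L ; L], [S → . S ; ;], [X → . / /], [X → . X L n], [X → X . L n] }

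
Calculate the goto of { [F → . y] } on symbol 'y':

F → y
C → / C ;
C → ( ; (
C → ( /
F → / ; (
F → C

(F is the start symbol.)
{ [F → y .] }

GOTO(I, 'y') = CLOSURE({ [A → αX.β] : [A → α.Xβ] ∈ I, X = 'y' })

Items with dot before 'y', with the dot advanced:
  [F → . y] → [F → y .]
Closure adds nothing (no advanced item has the dot before a non-terminal).

GOTO = { [F → y .] }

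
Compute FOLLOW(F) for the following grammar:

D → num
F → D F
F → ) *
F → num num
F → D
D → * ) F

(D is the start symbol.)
To compute FOLLOW(F), find every occurrence of F on a right-hand side N → α F β: add FIRST(β) \ {ε}, and if β is empty or nullable also add FOLLOW(N). Iterate to a fixed point.

In F → D F: F is at the end; this adds FOLLOW(F) to itself — nothing new
In D → * ) F: F is at the end, add FOLLOW(D)

The FOLLOW sets referred to above (computed the same way, to a fixed point):
  FOLLOW(D) = { $, ')', '*', 'num' }

Taking the union: FOLLOW(F) = { $, ')', '*', 'num' }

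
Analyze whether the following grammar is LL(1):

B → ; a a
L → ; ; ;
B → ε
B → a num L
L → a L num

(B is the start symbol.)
Yes, the grammar is LL(1).

A grammar is LL(1) if for each non-terminal N with multiple productions, the predict sets of those productions are pairwise disjoint, where PREDICT(N → α) = (FIRST(α) \ {ε}) ∪ (FOLLOW(N) if α ⇒* ε).

Relevant sets:
  FOLLOW(B) = { $ }

For B:
  PREDICT(B → ';' a a) = { ';' }
  PREDICT(B → ε) = { $ }
  PREDICT(B → a num L) = { 'a' }
For L:
  PREDICT(L → ';' ';' ';') = { ';' }
  PREDICT(L → a L num) = { 'a' }

All predict sets are disjoint. The grammar IS LL(1).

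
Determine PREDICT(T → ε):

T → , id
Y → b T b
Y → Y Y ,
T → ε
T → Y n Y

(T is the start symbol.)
{ $, 'b' }

PREDICT(T → ε) = (FIRST(RHS) \ {ε}) ∪ (FOLLOW(T) if ε ∈ FIRST(RHS), i.e. RHS ⇒* ε)
The right-hand side is ε (FIRST(ε) = { ε }), so the predict set is FOLLOW(T) = { $, 'b' }
PREDICT(T → ε) = { $, 'b' }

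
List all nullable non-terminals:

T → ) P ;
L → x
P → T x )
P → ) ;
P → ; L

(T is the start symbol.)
None

A non-terminal is nullable if it can derive ε (the empty string): either it has an ε-production, or it has a production whose right-hand side consists entirely of nullable non-terminals.

There are no ε-productions, so no non-terminal can derive ε.
No non-terminals are nullable.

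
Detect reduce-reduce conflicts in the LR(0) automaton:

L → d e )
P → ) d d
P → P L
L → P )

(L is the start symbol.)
No reduce-reduce conflicts

A reduce-reduce conflict occurs when an LR(0) state has two complete items [A → α .] and [B → β .] — both call for a reduction, and with no lookahead the parser cannot choose between them.

Augment with L' → L and build the canonical LR(0) collection (I0 = CLOSURE({[L' → . L]}), then GOTO on every symbol after a dot until no new states appear). It has 11 states:
  I0: { [L → . P )], [L → . d e )], [L' → . L], [P → . ) d d], [P → . P L] }  — shift
  I1: { [P → ) . d d] }  — shift
  I2: { [L' → L .] }  — accept
  I3: { [L → . P )], [L → . d e )], [L → P . )], [P → . ) d d], [P → . P L], [P → P . L] }  — shift
  I4: { [L → d . e )] }  — shift
  I5: { [L → d e . )] }  — shift
  I6: { [L → d e ) .] }  — reduce
  I7: { [L → P ) .], [P → ) . d d] }  — shift, reduce
  I8: { [P → P L .] }  — reduce
  I9: { [P → ) d . d] }  — shift
  I10: { [P → ) d d .] }  — reduce

No state contains more than one complete item.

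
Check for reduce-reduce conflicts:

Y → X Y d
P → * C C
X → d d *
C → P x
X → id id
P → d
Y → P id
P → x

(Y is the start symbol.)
No reduce-reduce conflicts

Augment with Y' → Y and build the canonical LR(0) collection (I0 = CLOSURE({[Y' → . Y]}), then GOTO on every symbol after a dot until no new states appear). It has 19 states:
  I0: { [P → . * C C], [P → . d], [P → . x], [X → . d d *], [X → . id id], [Y → . P id], [Y → . X Y d], [Y' → . Y] }  — shift
  I1: { [C → . P x], [P → * . C C], [P → . * C C], [P → . d], [P → . x] }  — shift
  I2: { [Y → P . id] }  — shift
  I3: { [P → . * C C], [P → . d], [P → . x], [X → . d d *], [X → . id id], [Y → . P id], [Y → . X Y d], [Y → X . Y d] }  — shift
  I4: { [Y' → Y .] }  — accept
  I5: { [P → d .], [X → d . d *] }  — shift, reduce
  I6: { [X → id . id] }  — shift
  I7: { [P → x .] }  — reduce
  I8: { [X → id id .] }  — reduce
  I9: { [X → d d . *] }  — shift
  I10: { [X → d d * .] }  — reduce
  I11: { [Y → X Y . d] }  — shift
  I12: { [Y → X Y d .] }  — reduce
  I13: { [Y → P id .] }  — reduce
  I14: { [C → . P x], [P → * C . C], [P → . * C C], [P → . d], [P → . x] }  — shift
  I15: { [C → P . x] }  — shift
  I16: { [P → d .] }  — reduce
  I17: { [C → P x .] }  — reduce
  I18: { [P → * C C .] }  — reduce

No state contains more than one complete item.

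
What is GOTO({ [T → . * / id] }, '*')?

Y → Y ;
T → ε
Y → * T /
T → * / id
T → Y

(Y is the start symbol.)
GOTO(I, '*') = CLOSURE({ [A → αX.β] : [A → α.Xβ] ∈ I, X = '*' })

Items with dot before '*', with the dot advanced:
  [T → . * / id] → [T → * . / id]
Closure adds nothing (no advanced item has the dot before a non-terminal).

GOTO = { [T → * . / id] }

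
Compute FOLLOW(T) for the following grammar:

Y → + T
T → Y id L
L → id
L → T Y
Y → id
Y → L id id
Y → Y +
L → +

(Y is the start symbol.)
In Y → + T: T is at the end, add FOLLOW(Y)
In L → T Y: T is followed by Y, add FIRST(Y) \ {ε} = { '+', 'id' }

The FOLLOW sets referred to above (computed the same way, to a fixed point):
  FOLLOW(Y) = { $, '+', 'id' }

Taking the union: FOLLOW(T) = { $, '+', 'id' }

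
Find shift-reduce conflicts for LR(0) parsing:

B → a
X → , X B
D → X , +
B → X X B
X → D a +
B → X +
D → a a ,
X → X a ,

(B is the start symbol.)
Yes — I5: [B → a .] vs [D → a . a ,]; I14: [B → a .] vs [D → a . a ,]

Augment with B' → B and build the canonical LR(0) collection (I0 = CLOSURE({[B' → . B]}), then GOTO on every symbol after a dot until no new states appear). It has 21 states:
  I0: { [B → . X +], [B → . X X B], [B → . a], [B' → . B], [D → . X , +], [D → . a a ,], [X → . , X B], [X → . D a +], [X → . X a ,] }  — shift
  I1: { [D → . X , +], [D → . a a ,], [X → , . X B], [X → . , X B], [X → . D a +], [X → . X a ,] }  — shift
  I2: { [B' → B .] }  — accept
  I3: { [X → D . a +] }  — shift
  I4: { [B → X . +], [B → X . X B], [D → . X , +], [D → . a a ,], [D → X . , +], [X → . , X B], [X → . D a +], [X → . X a ,], [X → X . a ,] }  — shift
  I5: { [B → a .], [D → a . a ,] }  — shift, reduce
  I6: { [D → a a . ,] }  — shift
  I7: { [D → a a , .] }  — reduce
  I8: { [B → X + .] }  — reduce
  I9: { [D → . X , +], [D → . a a ,], [D → X , . +], [X → , . X B], [X → . , X B], [X → . D a +], [X → . X a ,] }  — shift
  I10: { [B → . X +], [B → . X X B], [B → . a], [B → X X . B], [D → . X , +], [D → . a a ,], [D → X . , +], [X → . , X B], [X → . D a +], [X → . X a ,], [X → X . a ,] }  — shift
  I11: { [D → a . a ,], [X → X a . ,] }  — shift
  I12: { [X → X a , .] }  — reduce
  I13: { [B → X X B .] }  — reduce
  I14: { [B → a .], [D → a . a ,], [X → X a . ,] }  — shift, reduce
  I15: { [D → X , + .] }  — reduce
  I16: { [B → . X +], [B → . X X B], [B → . a], [D → . X , +], [D → . a a ,], [D → X . , +], [X → , X . B], [X → . , X B], [X → . D a +], [X → . X a ,], [X → X . a ,] }  — shift
  I17: { [D → a . a ,] }  — shift
  I18: { [X → , X B .] }  — reduce
  I19: { [X → D a . +] }  — shift
  I20: { [X → D a + .] }  — reduce

I5 contains reduce item [B → a .] and shift item [D → a . a ,] — shift-reduce conflict.
I14 contains reduce item [B → a .] and shift items [D → a . a ,], [X → X a . ,] — shift-reduce conflict.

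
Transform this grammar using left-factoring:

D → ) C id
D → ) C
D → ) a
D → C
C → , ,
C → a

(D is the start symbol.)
D → ) D'
D' → C D''
D'' → id
D'' → ε
D' → a
D → C
C → , ,
C → a

Left-factoring transforms A → αβ₁ | αβ₂ into A → αA' and A' → β₁ | β₂
(α is the longest common prefix among the alternatives). Repeat until
no nonterminal has two alternatives with a common prefix.

Round 1: D has alternatives sharing prefix ')'. Introduce D': D → ) D'
  Add: D' → C id
  Add: D' → C
  Add: D' → a

Round 2: D' has alternatives sharing prefix 'C'. Introduce D'': D' → C D''
  Add: D'' → id
  Add: D'' → ε

No remaining common prefixes — done.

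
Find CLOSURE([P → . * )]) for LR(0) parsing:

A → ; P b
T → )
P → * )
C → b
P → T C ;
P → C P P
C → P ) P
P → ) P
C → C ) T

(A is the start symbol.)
To compute CLOSURE, for each item [A → α.Bβ] where B is a non-terminal, add [B → .γ] for all productions B → γ; repeat for the newly added items until nothing changes.

Start with: [P → . * )]
The dot precedes the terminal '*', so nothing is added.

CLOSURE = { [P → . * )] }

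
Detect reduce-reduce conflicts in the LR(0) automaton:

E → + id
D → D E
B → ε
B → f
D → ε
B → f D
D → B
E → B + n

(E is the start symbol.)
Augment with E' → E and build the canonical LR(0) collection (I0 = CLOSURE({[E' → . E]}), then GOTO on every symbol after a dot until no new states appear). It has 11 states:
  I0: { [B → . f D], [B → . f], [B → .], [E → . + id], [E → . B + n], [E' → . E] }  — shift, reduce
  I1: { [E → + . id] }  — shift
  I2: { [E → B . + n] }  — shift
  I3: { [E' → E .] }  — accept
  I4: { [B → . f D], [B → . f], [B → .], [B → f . D], [B → f .], [D → . B], [D → . D E], [D → .] }  — shift, 3 reduces
  I5: { [D → B .] }  — reduce
  I6: { [B → . f D], [B → . f], [B → .], [B → f D .], [D → D . E], [E → . + id], [E → . B + n] }  — shift, 2 reduces
  I7: { [D → D E .] }  — reduce
  I8: { [E → B + . n] }  — shift
  I9: { [E → B + n .] }  — reduce
  I10: { [E → + id .] }  — reduce

I4 contains complete items [B → .], [B → f .], [D → .] — reduce-reduce conflict.
I6 contains complete items [B → .], [B → f D .] — reduce-reduce conflict.

Answer: Yes — I4: [B → .] vs [B → f .]; I6: [B → .] vs [B → f D .]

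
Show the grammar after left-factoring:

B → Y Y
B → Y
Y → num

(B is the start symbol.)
Left-factoring transforms A → αβ₁ | αβ₂ into A → αA' and A' → β₁ | β₂
(α is the longest common prefix among the alternatives). Repeat until
no nonterminal has two alternatives with a common prefix.

Round 1: B has alternatives sharing prefix 'Y'. Introduce B': B → Y B'
  Add: B' → Y
  Add: B' → ε

No remaining common prefixes — done.

Resulting grammar:
B → Y B'
B' → Y
B' → ε
Y → num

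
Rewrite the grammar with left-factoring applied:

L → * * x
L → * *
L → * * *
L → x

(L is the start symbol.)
L → * * L'
L' → x
L' → ε
L' → *
L → x

Left-factoring transforms A → αβ₁ | αβ₂ into A → αA' and A' → β₁ | β₂
(α is the longest common prefix among the alternatives). Repeat until
no nonterminal has two alternatives with a common prefix.

Round 1: L has alternatives sharing prefix '* *'. Introduce L': L → * * L'
  Add: L' → x
  Add: L' → ε
  Add: L' → *

No remaining common prefixes — done.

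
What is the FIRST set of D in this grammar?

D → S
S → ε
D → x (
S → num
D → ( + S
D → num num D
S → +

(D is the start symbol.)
{ '(', '+', 'num', 'x', ε }

To compute FIRST(D), examine every production with D on the left-hand side, reading each right-hand side left to right until a non-nullable symbol is reached.

FIRST sets of the other non-terminals involved (by the same procedure, iterated to a fixed point):
  FIRST(S) = { '+', 'num', ε }

From D → S:
  - S is a non-terminal: add FIRST(S) \ {ε} = { '+', 'num' }
    S is nullable and nothing follows, so the whole right-hand side can vanish: ε ∈ FIRST(D)
From D → x (:
  - x is a terminal: add 'x' and stop
From D → ( + S:
  - '(' is a terminal: add '(' and stop
From D → num num D:
  - num is a terminal: add 'num' and stop

Collecting: FIRST(D) = { '(', '+', 'num', 'x', ε }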